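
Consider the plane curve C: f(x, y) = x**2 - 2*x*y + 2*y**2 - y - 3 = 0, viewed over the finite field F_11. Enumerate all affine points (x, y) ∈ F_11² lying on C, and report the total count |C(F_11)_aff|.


Affine F_11-points: {(0, 7), (0, 10), (1, 2), (1, 5), (3, 2), (3, 7), (5, 0), (6, 0), (6, 1), (7, 1), (9, 5), (9, 10)}; count = 12.

For each of the 121 pairs (x, y) ∈ F_11², evaluate f(x, y) mod 11. Record the zeros.
  x = 0: [0↦8, 1↦9, 2↦3, 3↦1, 4↦3, 5↦9, 6↦8, 7↦0, 8↦7, 9↦7, 10↦0]  zeros at y ∈ {7, 10}
  x = 1: [0↦9, 1↦8, 2↦0, 3↦7, 4↦7, 5↦0, 6↦8, 7↦9, 8↦3, 9↦1, 10↦3]  zeros at y ∈ {2, 5}
  x = 2: [0↦1, 1↦9, 2↦10, 3↦4, 4↦2, 5↦4, 6↦10, 7↦9, 8↦1, 9↦8, 10↦8]  zeros at y ∈ ∅
  x = 3: [0↦6, 1↦1, 2↦0, 3↦3, 4↦10, 5↦10, 6↦3, 7↦0, 8↦1, 9↦6, 10↦4]  zeros at y ∈ {2, 7}
  x = 4: [0↦2, 1↦6, 2↦3, 3↦4, 4↦9, 5↦7, 6↦9, 7↦4, 8↦3, 9↦6, 10↦2]  zeros at y ∈ ∅
  x = 5: [0↦0, 1↦2, 2↦8, 3↦7, 4↦10, 5↦6, 6↦6, 7↦10, 8↦7, 9↦8, 10↦2]  zeros at y ∈ {0}
  x = 6: [0↦0, 1↦0, 2↦4, 3↦1, 4↦2, 5↦7, 6↦5, 7↦7, 8↦2, 9↦1, 10↦4]  zeros at y ∈ {0, 1}
  x = 7: [0↦2, 1↦0, 2↦2, 3↦8, 4↦7, 5↦10, 6↦6, 7↦6, 8↦10, 9↦7, 10↦8]  zeros at y ∈ {1}
  x = 8: [0↦6, 1↦2, 2↦2, 3↦6, 4↦3, 5↦4, 6↦9, 7↦7, 8↦9, 9↦4, 10↦3]  zeros at y ∈ ∅
  x = 9: [0↦1, 1↦6, 2↦4, 3↦6, 4↦1, 5↦0, 6↦3, 7↦10, 8↦10, 9↦3, 10↦0]  zeros at y ∈ {5, 10}
  x = 10: [0↦9, 1↦1, 2↦8, 3↦8, 4↦1, 5↦9, 6↦10, 7↦4, 8↦2, 9↦4, 10↦10]  zeros at y ∈ ∅
Collecting zeros: affine points = {(0, 7), (0, 10), (1, 2), (1, 5), (3, 2), (3, 7), (5, 0), (6, 0), (6, 1), (7, 1), (9, 5), (9, 10)}.
Total count |C(F_11)_aff| = 12.


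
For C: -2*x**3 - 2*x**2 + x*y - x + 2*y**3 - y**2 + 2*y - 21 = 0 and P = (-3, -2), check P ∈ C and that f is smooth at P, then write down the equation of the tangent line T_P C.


Tangent line at P: -45*x + 27*y - 81 = 0.

Step 1: f(-3, -2) = 0, so P lies on C.
Step 2: partial derivatives
  f_x(x, y) = -6*x**2 - 4*x + y - 1, f_y(x, y) = x + 6*y**2 - 2*y + 2.
  f_x(P) = -45, f_y(P) = 27 (gradient nonzero, so P is smooth).
Step 3: tangent line at P: -45·(x − -3) + 27·(y − -2) = 0.
Expanding: -45*x + 27*y - 81 = 0.


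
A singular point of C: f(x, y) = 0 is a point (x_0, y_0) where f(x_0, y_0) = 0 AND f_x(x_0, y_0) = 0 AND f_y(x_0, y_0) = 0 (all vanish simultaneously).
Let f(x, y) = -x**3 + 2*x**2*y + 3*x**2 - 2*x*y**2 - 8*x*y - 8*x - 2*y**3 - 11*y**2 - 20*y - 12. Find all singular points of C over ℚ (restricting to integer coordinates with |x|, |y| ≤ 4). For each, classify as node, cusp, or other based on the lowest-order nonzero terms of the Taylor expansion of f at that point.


Singular points: {(0, -2)}; classification: node.

Compute partial derivatives:
  f_x = -3*x**2 + 4*x*y + 6*x - 2*y**2 - 8*y - 8.
  f_y = 2*x**2 - 4*x*y - 8*x - 6*y**2 - 22*y - 20.
Scan x_0 ∈ {−4, ..., 4}. For each x_0, f_y(x_0, y) is a polynomial in y; find its integer roots y ∈ {−4, ..., 4}, then test f_x and f at those candidates.
  x = -4: f_y(-4, y) = -6*y**2 - 6*y + 44; no integer root y with |y| ≤ 4.
  x = -3: f_y(-3, y) = -6*y**2 - 10*y + 22; no integer root y with |y| ≤ 4.
  x = -2: f_y(-2, y) = -6*y**2 - 14*y + 4; no integer root y with |y| ≤ 4.
  x = -1: f_y(-1, y) = -6*y**2 - 18*y - 10; no integer root y with |y| ≤ 4.
  x = 0: f_y(0, y) = -6*y**2 - 22*y - 20; vanishes at y ∈ {-2}. (0, -2): f_x = 0, f = 0 — SINGULAR.
  x = 1: f_y(1, y) = -6*y**2 - 26*y - 26; no integer root y with |y| ≤ 4.
  x = 2: f_y(2, y) = -6*y**2 - 30*y - 28; no integer root y with |y| ≤ 4.
  x = 3: f_y(3, y) = -6*y**2 - 34*y - 26; no integer root y with |y| ≤ 4.
  x = 4: f_y(4, y) = -6*y**2 - 38*y - 20; no integer root y with |y| ≤ 4.
Only singular point on the grid: (0, -2).
Classify: substitute x = 0 + u, y = -2 + v and expand: f = -u**3 + 2*u**2*v - u**2 - 2*u*v**2 - 2*v**3 + v**2.
No constant or linear terms (consistent with a singular point). Quadratic part: -u**2 + v**2. Cubic part: -u**3 + 2*u**2*v - 2*u*v**2 - 2*v**3.
The quadratic part v**2 - u**2 = (v − u)(v + u) splits into two distinct linear factors, so there are two distinct tangent lines y − -2 = ±(x − 0) — this is a node (ordinary double point).
Classification: node.


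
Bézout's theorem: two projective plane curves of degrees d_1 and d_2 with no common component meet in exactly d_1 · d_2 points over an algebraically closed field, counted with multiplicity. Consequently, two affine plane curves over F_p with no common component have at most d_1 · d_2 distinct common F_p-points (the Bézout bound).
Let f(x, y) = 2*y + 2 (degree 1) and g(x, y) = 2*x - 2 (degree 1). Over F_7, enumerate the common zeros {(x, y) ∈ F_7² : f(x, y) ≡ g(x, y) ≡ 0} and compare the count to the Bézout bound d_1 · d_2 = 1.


Common zeros: {(1, 6)}; count = 1; Bézout bound = 1.

deg(f) = 1, deg(g) = 1, so Bézout bound = 1.
Scan x ∈ F_7. For each x, list the y ∈ F_7 with f(x, y) ≡ 0 and those with g(x, y) ≡ 0 (mod 7); the common zeros in that column are the intersection.
  x = 0: f ≡ 0 at y ∈ {6}; g ≡ 0 at y ∈ ∅; common: ∅.
  x = 1: f ≡ 0 at y ∈ {6}; g ≡ 0 at y ∈ {0, 1, 2, 3, 4, 5, 6}; common: {6}.
  x = 2: f ≡ 0 at y ∈ {6}; g ≡ 0 at y ∈ ∅; common: ∅.
  x = 3: f ≡ 0 at y ∈ {6}; g ≡ 0 at y ∈ ∅; common: ∅.
  x = 4: f ≡ 0 at y ∈ {6}; g ≡ 0 at y ∈ ∅; common: ∅.
  x = 5: f ≡ 0 at y ∈ {6}; g ≡ 0 at y ∈ ∅; common: ∅.
  x = 6: f ≡ 0 at y ∈ {6}; g ≡ 0 at y ∈ ∅; common: ∅.
Collecting: common zeros = {(1, 6)}, so the count is 1.
Comparison with the Bézout bound: 1 ≤ 1 = deg(f)·deg(g), as expected for curves with no common component (the bound is attained).


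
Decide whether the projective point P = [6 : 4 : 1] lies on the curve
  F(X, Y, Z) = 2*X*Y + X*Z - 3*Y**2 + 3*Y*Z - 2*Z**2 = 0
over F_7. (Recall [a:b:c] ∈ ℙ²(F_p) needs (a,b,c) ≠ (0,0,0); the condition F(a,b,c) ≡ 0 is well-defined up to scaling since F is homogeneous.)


F(6,4,1) ≡ 2 (mod 7); P is NOT on the curve.

Evaluate F(6, 4, 1) term-by-term (mod 7).
  2*X*Y ↦ 2·6·4·1 = 48
  X*Z ↦ 1·6·1·1 = 6
  -3*Y**2 ↦ -3·1·16·1 = -48
  3*Y*Z ↦ 3·1·4·1 = 12
  -2*Z**2 ↦ -2·1·1·1 = -2
Sum: F(6, 4, 1) = (48) + (6) + (-48) + (12) + (-2) = 16.
Reducing mod 7: 16 ≡ 2 (mod 7).
Since F(a, b, c) ≡ 2 ≠ 0 (mod 7), P does NOT lie on the curve.


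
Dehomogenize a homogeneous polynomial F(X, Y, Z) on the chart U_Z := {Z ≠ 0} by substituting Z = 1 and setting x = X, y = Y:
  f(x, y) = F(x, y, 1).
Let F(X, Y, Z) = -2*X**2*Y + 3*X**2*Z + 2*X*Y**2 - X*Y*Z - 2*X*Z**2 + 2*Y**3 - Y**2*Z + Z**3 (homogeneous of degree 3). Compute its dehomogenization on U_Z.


f(x, y) = -2*x**2*y + 3*x**2 + 2*x*y**2 - x*y - 2*x + 2*y**3 - y**2 + 1

On U_Z we set Z = 1. Each monomial c·X^i·Y^j·Z^k in F becomes c·x^i·y^j·1^k = c·x^i·y^j.
Substituting Z = 1: F(X, Y, 1) = -2*x**2*y + 3*x**2 + 2*x*y**2 - x*y - 2*x + 2*y**3 - y**2 + 1.
Note: deg(f) ≤ deg(F) = 3; strict inequality happens when F is divisible by Z (lost terms).


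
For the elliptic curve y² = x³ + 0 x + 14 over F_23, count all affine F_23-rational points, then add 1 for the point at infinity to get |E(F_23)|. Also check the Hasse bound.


Affine points = {(3, 8), (3, 15), (4, 3), (4, 20), (5, 1), (5, 22), (6, 0), (7, 9), (7, 14), (10, 5), (10, 18), (13, 7), (13, 16), (15, 10), (15, 13), (16, 4), (16, 19), (18, 2), (18, 21), (21, 11), (21, 12), (22, 6), (22, 17)}; affine count = 23; |E(F_23)| = 24.

Discriminant check: Δ ∝ 4a³ + 27b² = 4·0³ + 27·14² = 4·0 + 27·196 ≡ 2 (mod 23). Nonzero ⇒ E is nonsingular.
For each x ∈ F_23, compute rhs = x³ + 0·x + 14 mod 23, then count y ∈ F_23 with y² ≡ rhs.
  x = 0: rhs = 14, matching y values: none (0 points).
  x = 1: rhs = 15, matching y values: none (0 points).
  x = 2: rhs = 22, matching y values: none (0 points).
  x = 3: rhs = 18, matching y values: 8, 15 (2 points).
  x = 4: rhs = 9, matching y values: 3, 20 (2 points).
  x = 5: rhs = 1, matching y values: 1, 22 (2 points).
  x = 6: rhs = 0, matching y values: 0 (1 points).
  x = 7: rhs = 12, matching y values: 9, 14 (2 points).
  x = 8: rhs = 20, matching y values: none (0 points).
  x = 9: rhs = 7, matching y values: none (0 points).
  x = 10: rhs = 2, matching y values: 5, 18 (2 points).
  x = 11: rhs = 11, matching y values: none (0 points).
  x = 12: rhs = 17, matching y values: none (0 points).
  x = 13: rhs = 3, matching y values: 7, 16 (2 points).
  x = 14: rhs = 21, matching y values: none (0 points).
  x = 15: rhs = 8, matching y values: 10, 13 (2 points).
  x = 16: rhs = 16, matching y values: 4, 19 (2 points).
  x = 17: rhs = 5, matching y values: none (0 points).
  x = 18: rhs = 4, matching y values: 2, 21 (2 points).
  x = 19: rhs = 19, matching y values: none (0 points).
  x = 20: rhs = 10, matching y values: none (0 points).
  x = 21: rhs = 6, matching y values: 11, 12 (2 points).
  x = 22: rhs = 13, matching y values: 6, 17 (2 points).
Total affine count: 23.
Full point count |E(F_23)| = 23 + 1 = 24.
Hasse bound: |24 − (23+1)| = |0| = 0 ≤ 2√23 ≈ 9.5917 ✓.


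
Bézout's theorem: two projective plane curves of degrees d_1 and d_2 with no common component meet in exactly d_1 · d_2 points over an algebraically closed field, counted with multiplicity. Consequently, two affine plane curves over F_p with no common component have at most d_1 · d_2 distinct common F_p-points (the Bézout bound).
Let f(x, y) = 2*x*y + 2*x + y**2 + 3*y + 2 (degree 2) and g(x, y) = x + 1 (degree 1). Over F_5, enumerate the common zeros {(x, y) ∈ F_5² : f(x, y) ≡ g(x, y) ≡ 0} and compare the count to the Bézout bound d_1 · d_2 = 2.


Common zeros: {(4, 0), (4, 4)}; count = 2; Bézout bound = 2.

deg(f) = 2, deg(g) = 1, so Bézout bound = 2.
Scan x ∈ F_5. For each x, list the y ∈ F_5 with f(x, y) ≡ 0 and those with g(x, y) ≡ 0 (mod 5); the common zeros in that column are the intersection.
  x = 0: f ≡ 0 at y ∈ {3, 4}; g ≡ 0 at y ∈ ∅; common: ∅.
  x = 1: f ≡ 0 at y ∈ {1, 4}; g ≡ 0 at y ∈ ∅; common: ∅.
  x = 2: f ≡ 0 at y ∈ {4}; g ≡ 0 at y ∈ ∅; common: ∅.
  x = 3: f ≡ 0 at y ∈ {2, 4}; g ≡ 0 at y ∈ ∅; common: ∅.
  x = 4: f ≡ 0 at y ∈ {0, 4}; g ≡ 0 at y ∈ {0, 1, 2, 3, 4}; common: {0, 4}.
Collecting: common zeros = {(4, 0), (4, 4)}, so the count is 2.
Comparison with the Bézout bound: 2 ≤ 2 = deg(f)·deg(g), as expected for curves with no common component (the bound is attained).


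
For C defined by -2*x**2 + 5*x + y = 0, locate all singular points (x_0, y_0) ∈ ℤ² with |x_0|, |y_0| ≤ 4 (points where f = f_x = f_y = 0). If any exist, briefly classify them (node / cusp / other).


No singular points in the scanned grid; C is smooth there.

Compute partial derivatives:
  f_x = 5 - 4*x.
  f_y = 1.
f_y = 1 is a nonzero constant, so f_y never vanishes: no point (x, y) can satisfy f = f_x = f_y = 0. In particular no (x, y) ∈ {−4, ..., 4}² is singular; the curve is smooth.


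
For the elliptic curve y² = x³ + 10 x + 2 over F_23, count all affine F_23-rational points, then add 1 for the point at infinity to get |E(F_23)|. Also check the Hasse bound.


Affine points = {(0, 5), (0, 18), (1, 6), (1, 17), (3, 6), (3, 17), (5, 4), (5, 19), (6, 5), (6, 18), (7, 1), (7, 22), (9, 4), (9, 19), (13, 11), (13, 12), (15, 10), (15, 13), (16, 7), (16, 16), (17, 5), (17, 18), (19, 6), (19, 17)}; affine count = 24; |E(F_23)| = 25.

Discriminant check: Δ ∝ 4a³ + 27b² = 4·10³ + 27·2² = 4·1000 + 27·4 ≡ 14 (mod 23). Nonzero ⇒ E is nonsingular.
For each x ∈ F_23, compute rhs = x³ + 10·x + 2 mod 23, then count y ∈ F_23 with y² ≡ rhs.
  x = 0: rhs = 2, matching y values: 5, 18 (2 points).
  x = 1: rhs = 13, matching y values: 6, 17 (2 points).
  x = 2: rhs = 7, matching y values: none (0 points).
  x = 3: rhs = 13, matching y values: 6, 17 (2 points).
  x = 4: rhs = 14, matching y values: none (0 points).
  x = 5: rhs = 16, matching y values: 4, 19 (2 points).
  x = 6: rhs = 2, matching y values: 5, 18 (2 points).
  x = 7: rhs = 1, matching y values: 1, 22 (2 points).
  x = 8: rhs = 19, matching y values: none (0 points).
  x = 9: rhs = 16, matching y values: 4, 19 (2 points).
  x = 10: rhs = 21, matching y values: none (0 points).
  x = 11: rhs = 17, matching y values: none (0 points).
  x = 12: rhs = 10, matching y values: none (0 points).
  x = 13: rhs = 6, matching y values: 11, 12 (2 points).
  x = 14: rhs = 11, matching y values: none (0 points).
  x = 15: rhs = 8, matching y values: 10, 13 (2 points).
  x = 16: rhs = 3, matching y values: 7, 16 (2 points).
  x = 17: rhs = 2, matching y values: 5, 18 (2 points).
  x = 18: rhs = 11, matching y values: none (0 points).
  x = 19: rhs = 13, matching y values: 6, 17 (2 points).
  x = 20: rhs = 14, matching y values: none (0 points).
  x = 21: rhs = 20, matching y values: none (0 points).
  x = 22: rhs = 14, matching y values: none (0 points).
Total affine count: 24.
Full point count |E(F_23)| = 24 + 1 = 25.
Hasse bound: |25 − (23+1)| = |1| = 1 ≤ 2√23 ≈ 9.5917 ✓.


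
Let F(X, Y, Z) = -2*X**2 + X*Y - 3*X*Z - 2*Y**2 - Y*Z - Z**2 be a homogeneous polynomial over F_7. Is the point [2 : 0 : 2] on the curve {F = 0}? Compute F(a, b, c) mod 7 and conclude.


F(2,0,2) ≡ 4 (mod 7); P is NOT on the curve.

Evaluate F(2, 0, 2) term-by-term (mod 7).
  -2*X**2 ↦ -2·4·1·1 = -8
  X*Y ↦ 1·2·0·1 = 0
  -3*X*Z ↦ -3·2·1·2 = -12
  -2*Y**2 ↦ -2·1·0·1 = 0
  -Y*Z ↦ -1·1·0·2 = 0
  -Z**2 ↦ -1·1·1·4 = -4
Sum: F(2, 0, 2) = (-8) + (0) + (-12) + (0) + (0) + (-4) = -24.
Reducing mod 7: -24 ≡ 4 (mod 7).
Since F(a, b, c) ≡ 4 ≠ 0 (mod 7), P does NOT lie on the curve.


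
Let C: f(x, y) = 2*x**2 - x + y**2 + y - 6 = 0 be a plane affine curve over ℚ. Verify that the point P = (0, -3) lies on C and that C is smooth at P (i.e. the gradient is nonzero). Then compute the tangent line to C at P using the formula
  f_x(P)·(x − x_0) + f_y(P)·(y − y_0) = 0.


Tangent line at P: -x - 5*y - 15 = 0.

Step 1: f(0, -3) = 0, so P lies on C.
Step 2: partial derivatives
  f_x(x, y) = 4*x - 1, f_y(x, y) = 2*y + 1.
  f_x(P) = -1, f_y(P) = -5 (gradient nonzero, so P is smooth).
Step 3: tangent line at P: -1·(x − 0) + -5·(y − -3) = 0.
Expanding: -x - 5*y - 15 = 0.


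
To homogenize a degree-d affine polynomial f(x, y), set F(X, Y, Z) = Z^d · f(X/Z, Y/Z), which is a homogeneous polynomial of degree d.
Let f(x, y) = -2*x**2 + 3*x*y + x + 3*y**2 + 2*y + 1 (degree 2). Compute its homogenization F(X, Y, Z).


F(X, Y, Z) = -2*X**2 + 3*X*Y + X*Z + 3*Y**2 + 2*Y*Z + Z**2

deg(f) = 2.
Substitute x = X/Z, y = Y/Z into f, then multiply by Z^2.
  monomial -2·x^2·y^0 ↦ -2·X^2·Y^0·Z^0.
  monomial 3·x^1·y^1 ↦ 3·X^1·Y^1·Z^0.
  monomial 1·x^1·y^0 ↦ 1·X^1·Y^0·Z^1.
  monomial 3·x^0·y^2 ↦ 3·X^0·Y^2·Z^0.
  monomial 2·x^0·y^1 ↦ 2·X^0·Y^1·Z^1.
  monomial 1·x^0·y^0 ↦ 1·X^0·Y^0·Z^2.
Collecting: F(X, Y, Z) = -2*X**2 + 3*X*Y + X*Z + 3*Y**2 + 2*Y*Z + Z**2.


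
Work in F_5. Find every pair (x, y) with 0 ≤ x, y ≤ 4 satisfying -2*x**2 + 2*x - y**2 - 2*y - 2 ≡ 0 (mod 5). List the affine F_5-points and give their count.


Affine F_5-points: {(0, 1), (0, 2), (1, 1), (1, 2), (2, 4), (4, 4)}; count = 6.

For each of the 25 pairs (x, y) ∈ F_5², evaluate f(x, y) mod 5. Record the zeros.
  x = 0: [0↦3, 1↦0, 2↦0, 3↦3, 4↦4]  zeros at y ∈ {1, 2}
  x = 1: [0↦3, 1↦0, 2↦0, 3↦3, 4↦4]  zeros at y ∈ {1, 2}
  x = 2: [0↦4, 1↦1, 2↦1, 3↦4, 4↦0]  zeros at y ∈ {4}
  x = 3: [0↦1, 1↦3, 2↦3, 3↦1, 4↦2]  zeros at y ∈ ∅
  x = 4: [0↦4, 1↦1, 2↦1, 3↦4, 4↦0]  zeros at y ∈ {4}
Collecting zeros: affine points = {(0, 1), (0, 2), (1, 1), (1, 2), (2, 4), (4, 4)}.
Total count |C(F_5)_aff| = 6.


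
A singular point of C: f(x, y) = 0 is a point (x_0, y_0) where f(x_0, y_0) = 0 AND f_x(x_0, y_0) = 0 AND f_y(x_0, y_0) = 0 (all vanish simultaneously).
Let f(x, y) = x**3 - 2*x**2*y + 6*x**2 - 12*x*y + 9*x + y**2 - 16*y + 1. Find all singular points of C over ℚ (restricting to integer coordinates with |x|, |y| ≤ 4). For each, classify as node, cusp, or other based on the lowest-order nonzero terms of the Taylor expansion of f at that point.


Singular points: {(-3, -1)}; classification: node.

Compute partial derivatives:
  f_x = 3*x**2 - 4*x*y + 12*x - 12*y + 9.
  f_y = -2*x**2 - 12*x + 2*y - 16.
Scan x_0 ∈ {−4, ..., 4}. For each x_0, f_y(x_0, y) is a polynomial in y; find its integer roots y ∈ {−4, ..., 4}, then test f_x and f at those candidates.
  x = -4: f_y(-4, y) = 2*y; vanishes at y ∈ {0}. (-4, 0): f_x = 9 ≠ 0.
  x = -3: f_y(-3, y) = 2*y + 2; vanishes at y ∈ {-1}. (-3, -1): f_x = 0, f = 0 — SINGULAR.
  x = -2: f_y(-2, y) = 2*y; vanishes at y ∈ {0}. (-2, 0): f_x = -3 ≠ 0.
  x = -1: f_y(-1, y) = 2*y - 6; vanishes at y ∈ {3}. (-1, 3): f_x = -24 ≠ 0.
  x = 0: f_y(0, y) = 2*y - 16; no integer root y with |y| ≤ 4.
  x = 1: f_y(1, y) = 2*y - 30; no integer root y with |y| ≤ 4.
  x = 2: f_y(2, y) = 2*y - 48; no integer root y with |y| ≤ 4.
  x = 3: f_y(3, y) = 2*y - 70; no integer root y with |y| ≤ 4.
  x = 4: f_y(4, y) = 2*y - 96; no integer root y with |y| ≤ 4.
Only singular point on the grid: (-3, -1).
Classify: substitute x = -3 + u, y = -1 + v and expand: f = u**3 - 2*u**2*v - u**2 + v**2.
No constant or linear terms (consistent with a singular point). Quadratic part: -u**2 + v**2. Cubic part: u**3 - 2*u**2*v.
The quadratic part v**2 - u**2 = (v − u)(v + u) splits into two distinct linear factors, so there are two distinct tangent lines y − -1 = ±(x − -3) — this is a node (ordinary double point).
Classification: node.


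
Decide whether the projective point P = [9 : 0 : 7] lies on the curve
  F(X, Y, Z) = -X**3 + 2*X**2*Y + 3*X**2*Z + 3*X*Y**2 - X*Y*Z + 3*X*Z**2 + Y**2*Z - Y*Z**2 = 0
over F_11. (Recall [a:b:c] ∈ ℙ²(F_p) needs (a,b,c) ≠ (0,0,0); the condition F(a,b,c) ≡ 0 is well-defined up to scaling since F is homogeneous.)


F(9,0,7) ≡ 7 (mod 11); P is NOT on the curve.

Evaluate F(9, 0, 7) term-by-term (mod 11).
  -X**3 ↦ -1·729·1·1 = -729
  2*X**2*Y ↦ 2·81·0·1 = 0
  3*X**2*Z ↦ 3·81·1·7 = 1701
  3*X*Y**2 ↦ 3·9·0·1 = 0
  -X*Y*Z ↦ -1·9·0·7 = 0
  3*X*Z**2 ↦ 3·9·1·49 = 1323
  Y**2*Z ↦ 1·1·0·7 = 0
  -Y*Z**2 ↦ -1·1·0·49 = 0
Sum: F(9, 0, 7) = (-729) + (0) + (1701) + (0) + (0) + (1323) + (0) + (0) = 2295.
Reducing mod 11: 2295 ≡ 7 (mod 11).
Since F(a, b, c) ≡ 7 ≠ 0 (mod 11), P does NOT lie on the curve.


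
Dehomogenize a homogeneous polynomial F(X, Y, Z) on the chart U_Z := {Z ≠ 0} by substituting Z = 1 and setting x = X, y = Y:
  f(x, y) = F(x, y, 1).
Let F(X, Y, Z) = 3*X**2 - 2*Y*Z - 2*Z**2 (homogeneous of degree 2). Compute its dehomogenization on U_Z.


f(x, y) = 3*x**2 - 2*y - 2

On U_Z we set Z = 1. Each monomial c·X^i·Y^j·Z^k in F becomes c·x^i·y^j·1^k = c·x^i·y^j.
Substituting Z = 1: F(X, Y, 1) = 3*x**2 - 2*y - 2.
Note: deg(f) ≤ deg(F) = 2; strict inequality happens when F is divisible by Z (lost terms).


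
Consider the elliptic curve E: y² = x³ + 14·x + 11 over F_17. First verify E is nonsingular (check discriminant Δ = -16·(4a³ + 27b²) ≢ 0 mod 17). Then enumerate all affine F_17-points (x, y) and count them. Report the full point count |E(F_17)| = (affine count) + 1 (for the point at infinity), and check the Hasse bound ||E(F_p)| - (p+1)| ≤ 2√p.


Affine points = {(1, 3), (1, 14), (2, 8), (2, 9), (5, 6), (5, 11), (9, 4), (9, 13), (11, 0), (15, 3), (15, 14), (16, 8), (16, 9)}; affine count = 13; |E(F_17)| = 14.

Discriminant check: Δ ∝ 4a³ + 27b² = 4·14³ + 27·11² = 4·2744 + 27·121 ≡ 14 (mod 17). Nonzero ⇒ E is nonsingular.
For each x ∈ F_17, compute rhs = x³ + 14·x + 11 mod 17, then count y ∈ F_17 with y² ≡ rhs.
  x = 0: rhs = 11, matching y values: none (0 points).
  x = 1: rhs = 9, matching y values: 3, 14 (2 points).
  x = 2: rhs = 13, matching y values: 8, 9 (2 points).
  x = 3: rhs = 12, matching y values: none (0 points).
  x = 4: rhs = 12, matching y values: none (0 points).
  x = 5: rhs = 2, matching y values: 6, 11 (2 points).
  x = 6: rhs = 5, matching y values: none (0 points).
  x = 7: rhs = 10, matching y values: none (0 points).
  x = 8: rhs = 6, matching y values: none (0 points).
  x = 9: rhs = 16, matching y values: 4, 13 (2 points).
  x = 10: rhs = 12, matching y values: none (0 points).
  x = 11: rhs = 0, matching y values: 0 (1 points).
  x = 12: rhs = 3, matching y values: none (0 points).
  x = 13: rhs = 10, matching y values: none (0 points).
  x = 14: rhs = 10, matching y values: none (0 points).
  x = 15: rhs = 9, matching y values: 3, 14 (2 points).
  x = 16: rhs = 13, matching y values: 8, 9 (2 points).
Total affine count: 13.
Full point count |E(F_17)| = 13 + 1 = 14.
Hasse bound: |14 − (17+1)| = |-4| = 4 ≤ 2√17 ≈ 8.2462 ✓.


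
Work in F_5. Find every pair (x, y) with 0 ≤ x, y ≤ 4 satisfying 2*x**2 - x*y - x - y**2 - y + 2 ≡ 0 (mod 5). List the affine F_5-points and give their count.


Affine F_5-points: {(0, 1), (0, 3), (1, 1), (1, 2), (2, 3), (2, 4), (3, 2), (3, 4), (4, 0)}; count = 9.

For each of the 25 pairs (x, y) ∈ F_5², evaluate f(x, y) mod 5. Record the zeros.
  x = 0: [0↦2, 1↦0, 2↦1, 3↦0, 4↦2]  zeros at y ∈ {1, 3}
  x = 1: [0↦3, 1↦0, 2↦0, 3↦3, 4↦4]  zeros at y ∈ {1, 2}
  x = 2: [0↦3, 1↦4, 2↦3, 3↦0, 4↦0]  zeros at y ∈ {3, 4}
  x = 3: [0↦2, 1↦2, 2↦0, 3↦1, 4↦0]  zeros at y ∈ {2, 4}
  x = 4: [0↦0, 1↦4, 2↦1, 3↦1, 4↦4]  zeros at y ∈ {0}
Collecting zeros: affine points = {(0, 1), (0, 3), (1, 1), (1, 2), (2, 3), (2, 4), (3, 2), (3, 4), (4, 0)}.
Total count |C(F_5)_aff| = 9.


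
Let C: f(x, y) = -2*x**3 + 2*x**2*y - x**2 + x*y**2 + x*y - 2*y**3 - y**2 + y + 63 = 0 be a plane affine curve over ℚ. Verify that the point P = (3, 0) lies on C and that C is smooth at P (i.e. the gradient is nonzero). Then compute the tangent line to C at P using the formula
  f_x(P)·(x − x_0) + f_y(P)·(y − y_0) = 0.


Tangent line at P: -60*x + 22*y + 180 = 0.

Step 1: f(3, 0) = 0, so P lies on C.
Step 2: partial derivatives
  f_x(x, y) = -6*x**2 + 4*x*y - 2*x + y**2 + y, f_y(x, y) = 2*x**2 + 2*x*y + x - 6*y**2 - 2*y + 1.
  f_x(P) = -60, f_y(P) = 22 (gradient nonzero, so P is smooth).
Step 3: tangent line at P: -60·(x − 3) + 22·(y − 0) = 0.
Expanding: -60*x + 22*y + 180 = 0.


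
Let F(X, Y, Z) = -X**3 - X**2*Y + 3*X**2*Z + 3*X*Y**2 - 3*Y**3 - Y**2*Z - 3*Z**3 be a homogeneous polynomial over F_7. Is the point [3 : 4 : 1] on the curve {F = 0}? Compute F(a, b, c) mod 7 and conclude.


F(3,4,1) ≡ 2 (mod 7); P is NOT on the curve.

Evaluate F(3, 4, 1) term-by-term (mod 7).
  -X**3 ↦ -1·27·1·1 = -27
  -X**2*Y ↦ -1·9·4·1 = -36
  3*X**2*Z ↦ 3·9·1·1 = 27
  3*X*Y**2 ↦ 3·3·16·1 = 144
  -3*Y**3 ↦ -3·1·64·1 = -192
  -Y**2*Z ↦ -1·1·16·1 = -16
  -3*Z**3 ↦ -3·1·1·1 = -3
Sum: F(3, 4, 1) = (-27) + (-36) + (27) + (144) + (-192) + (-16) + (-3) = -103.
Reducing mod 7: -103 ≡ 2 (mod 7).
Since F(a, b, c) ≡ 2 ≠ 0 (mod 7), P does NOT lie on the curve.


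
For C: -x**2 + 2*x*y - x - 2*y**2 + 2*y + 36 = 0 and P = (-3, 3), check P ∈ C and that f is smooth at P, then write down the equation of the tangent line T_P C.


Tangent line at P: 11*x - 16*y + 81 = 0.

Step 1: f(-3, 3) = 0, so P lies on C.
Step 2: partial derivatives
  f_x(x, y) = -2*x + 2*y - 1, f_y(x, y) = 2*x - 4*y + 2.
  f_x(P) = 11, f_y(P) = -16 (gradient nonzero, so P is smooth).
Step 3: tangent line at P: 11·(x − -3) + -16·(y − 3) = 0.
Expanding: 11*x - 16*y + 81 = 0.


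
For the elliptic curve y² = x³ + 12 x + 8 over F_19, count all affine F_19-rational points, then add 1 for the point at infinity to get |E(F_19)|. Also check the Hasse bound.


Affine points = {(4, 5), (4, 14), (6, 7), (6, 12), (7, 6), (7, 13), (9, 3), (9, 16), (10, 8), (10, 11), (13, 9), (13, 10)}; affine count = 12; |E(F_19)| = 13.

Discriminant check: Δ ∝ 4a³ + 27b² = 4·12³ + 27·8² = 4·1728 + 27·64 ≡ 14 (mod 19). Nonzero ⇒ E is nonsingular.
For each x ∈ F_19, compute rhs = x³ + 12·x + 8 mod 19, then count y ∈ F_19 with y² ≡ rhs.
  x = 0: rhs = 8, matching y values: none (0 points).
  x = 1: rhs = 2, matching y values: none (0 points).
  x = 2: rhs = 2, matching y values: none (0 points).
  x = 3: rhs = 14, matching y values: none (0 points).
  x = 4: rhs = 6, matching y values: 5, 14 (2 points).
  x = 5: rhs = 3, matching y values: none (0 points).
  x = 6: rhs = 11, matching y values: 7, 12 (2 points).
  x = 7: rhs = 17, matching y values: 6, 13 (2 points).
  x = 8: rhs = 8, matching y values: none (0 points).
  x = 9: rhs = 9, matching y values: 3, 16 (2 points).
  x = 10: rhs = 7, matching y values: 8, 11 (2 points).
  x = 11: rhs = 8, matching y values: none (0 points).
  x = 12: rhs = 18, matching y values: none (0 points).
  x = 13: rhs = 5, matching y values: 9, 10 (2 points).
  x = 14: rhs = 13, matching y values: none (0 points).
  x = 15: rhs = 10, matching y values: none (0 points).
  x = 16: rhs = 2, matching y values: none (0 points).
  x = 17: rhs = 14, matching y values: none (0 points).
  x = 18: rhs = 14, matching y values: none (0 points).
Total affine count: 12.
Full point count |E(F_19)| = 12 + 1 = 13.
Hasse bound: |13 − (19+1)| = |-7| = 7 ≤ 2√19 ≈ 8.7178 ✓.


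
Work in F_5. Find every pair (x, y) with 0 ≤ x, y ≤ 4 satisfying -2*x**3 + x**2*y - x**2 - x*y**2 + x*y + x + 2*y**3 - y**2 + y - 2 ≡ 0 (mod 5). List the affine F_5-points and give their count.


Affine F_5-points: {(0, 1), (1, 2), (2, 0), (3, 3), (4, 3), (4, 4)}; count = 6.

For each of the 25 pairs (x, y) ∈ F_5², evaluate f(x, y) mod 5. Record the zeros.
  x = 0: [0↦3, 1↦0, 2↦2, 3↦1, 4↦4]  zeros at y ∈ {1}
  x = 1: [0↦1, 1↦4, 2↦0, 3↦1, 4↦4]  zeros at y ∈ {2}
  x = 2: [0↦0, 1↦1, 2↦3, 3↦3, 4↦3]  zeros at y ∈ {0}
  x = 3: [0↦3, 1↦4, 2↦4, 3↦0, 4↦4]  zeros at y ∈ {3}
  x = 4: [0↦3, 1↦1, 2↦1, 3↦0, 4↦0]  zeros at y ∈ {3, 4}
Collecting zeros: affine points = {(0, 1), (1, 2), (2, 0), (3, 3), (4, 3), (4, 4)}.
Total count |C(F_5)_aff| = 6.


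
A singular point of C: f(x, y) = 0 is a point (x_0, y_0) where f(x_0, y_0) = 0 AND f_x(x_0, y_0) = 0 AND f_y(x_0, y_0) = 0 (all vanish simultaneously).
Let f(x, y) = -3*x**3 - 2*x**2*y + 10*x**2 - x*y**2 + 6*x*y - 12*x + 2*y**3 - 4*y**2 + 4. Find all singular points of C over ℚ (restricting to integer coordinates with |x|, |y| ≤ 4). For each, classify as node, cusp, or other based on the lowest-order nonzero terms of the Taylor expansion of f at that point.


Singular points: {(1, 1)}; classification: node.

Compute partial derivatives:
  f_x = -9*x**2 - 4*x*y + 20*x - y**2 + 6*y - 12.
  f_y = -2*x**2 - 2*x*y + 6*x + 6*y**2 - 8*y.
Scan x_0 ∈ {−4, ..., 4}. For each x_0, f_y(x_0, y) is a polynomial in y; find its integer roots y ∈ {−4, ..., 4}, then test f_x and f at those candidates.
  x = -4: f_y(-4, y) = 6*y**2 - 56; no integer root y with |y| ≤ 4.
  x = -3: f_y(-3, y) = 6*y**2 - 2*y - 36; no integer root y with |y| ≤ 4.
  x = -2: f_y(-2, y) = 6*y**2 - 4*y - 20; no integer root y with |y| ≤ 4.
  x = -1: f_y(-1, y) = 6*y**2 - 6*y - 8; no integer root y with |y| ≤ 4.
  x = 0: f_y(0, y) = 6*y**2 - 8*y; vanishes at y ∈ {0}. (0, 0): f_x = -12 ≠ 0.
  x = 1: f_y(1, y) = 6*y**2 - 10*y + 4; vanishes at y ∈ {1}. (1, 1): f_x = 0, f = 0 — SINGULAR.
  x = 2: f_y(2, y) = 6*y**2 - 12*y + 4; no integer root y with |y| ≤ 4.
  x = 3: f_y(3, y) = 6*y**2 - 14*y; vanishes at y ∈ {0}. (3, 0): f_x = -33 ≠ 0.
  x = 4: f_y(4, y) = 6*y**2 - 16*y - 8; no integer root y with |y| ≤ 4.
Only singular point on the grid: (1, 1).
Classify: substitute x = 1 + u, y = 1 + v and expand: f = -3*u**3 - 2*u**2*v - u**2 - u*v**2 + 2*v**3 + v**2.
No constant or linear terms (consistent with a singular point). Quadratic part: -u**2 + v**2. Cubic part: -3*u**3 - 2*u**2*v - u*v**2 + 2*v**3.
The quadratic part v**2 - u**2 = (v − u)(v + u) splits into two distinct linear factors, so there are two distinct tangent lines y − 1 = ±(x − 1) — this is a node (ordinary double point).
Classification: node.


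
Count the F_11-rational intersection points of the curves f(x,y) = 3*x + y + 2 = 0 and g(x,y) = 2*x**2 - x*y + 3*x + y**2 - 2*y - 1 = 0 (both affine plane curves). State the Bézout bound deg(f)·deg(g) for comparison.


Common zeros: {(1, 6), (6, 2)}; count = 2; Bézout bound = 2.

deg(f) = 1, deg(g) = 2, so Bézout bound = 2.
Scan x ∈ F_11. For each x, list the y ∈ F_11 with f(x, y) ≡ 0 and those with g(x, y) ≡ 0 (mod 11); the common zeros in that column are the intersection.
  x = 0: f ≡ 0 at y ∈ {9}; g ≡ 0 at y ∈ ∅; common: ∅.
  x = 1: f ≡ 0 at y ∈ {6}; g ≡ 0 at y ∈ {6, 8}; common: {6}.
  x = 2: f ≡ 0 at y ∈ {3}; g ≡ 0 at y ∈ ∅; common: ∅.
  x = 3: f ≡ 0 at y ∈ {0}; g ≡ 0 at y ∈ {1, 4}; common: ∅.
  x = 4: f ≡ 0 at y ∈ {8}; g ≡ 0 at y ∈ ∅; common: ∅.
  x = 5: f ≡ 0 at y ∈ {5}; g ≡ 0 at y ∈ ∅; common: ∅.
  x = 6: f ≡ 0 at y ∈ {2}; g ≡ 0 at y ∈ {2, 6}; common: {2}.
  x = 7: f ≡ 0 at y ∈ {10}; g ≡ 0 at y ∈ {1, 8}; common: ∅.
  x = 8: f ≡ 0 at y ∈ {7}; g ≡ 0 at y ∈ ∅; common: ∅.
  x = 9: f ≡ 0 at y ∈ {4}; g ≡ 0 at y ∈ ∅; common: ∅.
  x = 10: f ≡ 0 at y ∈ {1}; g ≡ 0 at y ∈ {2, 10}; common: ∅.
Collecting: common zeros = {(1, 6), (6, 2)}, so the count is 2.
Comparison with the Bézout bound: 2 ≤ 2 = deg(f)·deg(g), as expected for curves with no common component (the bound is attained).


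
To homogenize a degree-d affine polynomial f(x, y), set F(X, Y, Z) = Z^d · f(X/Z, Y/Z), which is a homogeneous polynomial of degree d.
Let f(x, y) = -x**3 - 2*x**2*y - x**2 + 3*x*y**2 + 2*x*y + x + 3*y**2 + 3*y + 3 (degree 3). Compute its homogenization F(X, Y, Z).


F(X, Y, Z) = -X**3 - 2*X**2*Y - X**2*Z + 3*X*Y**2 + 2*X*Y*Z + X*Z**2 + 3*Y**2*Z + 3*Y*Z**2 + 3*Z**3

deg(f) = 3.
Substitute x = X/Z, y = Y/Z into f, then multiply by Z^3.
  monomial -1·x^3·y^0 ↦ -1·X^3·Y^0·Z^0.
  monomial -2·x^2·y^1 ↦ -2·X^2·Y^1·Z^0.
  monomial -1·x^2·y^0 ↦ -1·X^2·Y^0·Z^1.
  monomial 3·x^1·y^2 ↦ 3·X^1·Y^2·Z^0.
  monomial 2·x^1·y^1 ↦ 2·X^1·Y^1·Z^1.
  monomial 1·x^1·y^0 ↦ 1·X^1·Y^0·Z^2.
  monomial 3·x^0·y^2 ↦ 3·X^0·Y^2·Z^1.
  monomial 3·x^0·y^1 ↦ 3·X^0·Y^1·Z^2.
  monomial 3·x^0·y^0 ↦ 3·X^0·Y^0·Z^3.
Collecting: F(X, Y, Z) = -X**3 - 2*X**2*Y - X**2*Z + 3*X*Y**2 + 2*X*Y*Z + X*Z**2 + 3*Y**2*Z + 3*Y*Z**2 + 3*Z**3.


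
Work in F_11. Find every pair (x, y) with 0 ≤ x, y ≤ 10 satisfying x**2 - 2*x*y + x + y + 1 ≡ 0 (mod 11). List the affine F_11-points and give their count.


Affine F_11-points: {(0, 10), (1, 3), (2, 6), (3, 7), (4, 3), (5, 1), (7, 1), (8, 10), (9, 6), (10, 7)}; count = 10.

For each of the 121 pairs (x, y) ∈ F_11², evaluate f(x, y) mod 11. Record the zeros.
  x = 0: [0↦1, 1↦2, 2↦3, 3↦4, 4↦5, 5↦6, 6↦7, 7↦8, 8↦9, 9↦10, 10↦0]  zeros at y ∈ {10}
  x = 1: [0↦3, 1↦2, 2↦1, 3↦0, 4↦10, 5↦9, 6↦8, 7↦7, 8↦6, 9↦5, 10↦4]  zeros at y ∈ {3}
  x = 2: [0↦7, 1↦4, 2↦1, 3↦9, 4↦6, 5↦3, 6↦0, 7↦8, 8↦5, 9↦2, 10↦10]  zeros at y ∈ {6}
  x = 3: [0↦2, 1↦8, 2↦3, 3↦9, 4↦4, 5↦10, 6↦5, 7↦0, 8↦6, 9↦1, 10↦7]  zeros at y ∈ {7}
  x = 4: [0↦10, 1↦3, 2↦7, 3↦0, 4↦4, 5↦8, 6↦1, 7↦5, 8↦9, 9↦2, 10↦6]  zeros at y ∈ {3}
  x = 5: [0↦9, 1↦0, 2↦2, 3↦4, 4↦6, 5↦8, 6↦10, 7↦1, 8↦3, 9↦5, 10↦7]  zeros at y ∈ {1}
  x = 6: [0↦10, 1↦10, 2↦10, 3↦10, 4↦10, 5↦10, 6↦10, 7↦10, 8↦10, 9↦10, 10↦10]  zeros at y ∈ ∅
  x = 7: [0↦2, 1↦0, 2↦9, 3↦7, 4↦5, 5↦3, 6↦1, 7↦10, 8↦8, 9↦6, 10↦4]  zeros at y ∈ {1}
  x = 8: [0↦7, 1↦3, 2↦10, 3↦6, 4↦2, 5↦9, 6↦5, 7↦1, 8↦8, 9↦4, 10↦0]  zeros at y ∈ {10}
  x = 9: [0↦3, 1↦8, 2↦2, 3↦7, 4↦1, 5↦6, 6↦0, 7↦5, 8↦10, 9↦4, 10↦9]  zeros at y ∈ {6}
  x = 10: [0↦1, 1↦4, 2↦7, 3↦10, 4↦2, 5↦5, 6↦8, 7↦0, 8↦3, 9↦6, 10↦9]  zeros at y ∈ {7}
Collecting zeros: affine points = {(0, 10), (1, 3), (2, 6), (3, 7), (4, 3), (5, 1), (7, 1), (8, 10), (9, 6), (10, 7)}.
Total count |C(F_11)_aff| = 10.


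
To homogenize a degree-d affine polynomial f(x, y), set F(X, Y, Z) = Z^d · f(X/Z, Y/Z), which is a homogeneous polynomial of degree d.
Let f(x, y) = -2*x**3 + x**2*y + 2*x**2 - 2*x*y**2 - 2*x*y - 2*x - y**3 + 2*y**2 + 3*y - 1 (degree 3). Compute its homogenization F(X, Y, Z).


F(X, Y, Z) = -2*X**3 + X**2*Y + 2*X**2*Z - 2*X*Y**2 - 2*X*Y*Z - 2*X*Z**2 - Y**3 + 2*Y**2*Z + 3*Y*Z**2 - Z**3

deg(f) = 3.
Substitute x = X/Z, y = Y/Z into f, then multiply by Z^3.
  monomial -2·x^3·y^0 ↦ -2·X^3·Y^0·Z^0.
  monomial 1·x^2·y^1 ↦ 1·X^2·Y^1·Z^0.
  monomial 2·x^2·y^0 ↦ 2·X^2·Y^0·Z^1.
  monomial -2·x^1·y^2 ↦ -2·X^1·Y^2·Z^0.
  monomial -2·x^1·y^1 ↦ -2·X^1·Y^1·Z^1.
  monomial -2·x^1·y^0 ↦ -2·X^1·Y^0·Z^2.
  monomial -1·x^0·y^3 ↦ -1·X^0·Y^3·Z^0.
  monomial 2·x^0·y^2 ↦ 2·X^0·Y^2·Z^1.
  monomial 3·x^0·y^1 ↦ 3·X^0·Y^1·Z^2.
  monomial -1·x^0·y^0 ↦ -1·X^0·Y^0·Z^3.
Collecting: F(X, Y, Z) = -2*X**3 + X**2*Y + 2*X**2*Z - 2*X*Y**2 - 2*X*Y*Z - 2*X*Z**2 - Y**3 + 2*Y**2*Z + 3*Y*Z**2 - Z**3.


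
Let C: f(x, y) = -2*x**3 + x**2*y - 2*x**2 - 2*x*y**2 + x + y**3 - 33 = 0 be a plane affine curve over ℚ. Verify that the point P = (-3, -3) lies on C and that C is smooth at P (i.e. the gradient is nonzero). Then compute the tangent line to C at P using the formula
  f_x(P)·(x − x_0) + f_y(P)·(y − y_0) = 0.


Tangent line at P: -41*x - 123 = 0.

Step 1: f(-3, -3) = 0, so P lies on C.
Step 2: partial derivatives
  f_x(x, y) = -6*x**2 + 2*x*y - 4*x - 2*y**2 + 1, f_y(x, y) = x**2 - 4*x*y + 3*y**2.
  f_x(P) = -41, f_y(P) = 0 (gradient nonzero, so P is smooth).
Step 3: tangent line at P: -41·(x − -3) + 0·(y − -3) = 0.
Expanding: -41*x - 123 = 0.


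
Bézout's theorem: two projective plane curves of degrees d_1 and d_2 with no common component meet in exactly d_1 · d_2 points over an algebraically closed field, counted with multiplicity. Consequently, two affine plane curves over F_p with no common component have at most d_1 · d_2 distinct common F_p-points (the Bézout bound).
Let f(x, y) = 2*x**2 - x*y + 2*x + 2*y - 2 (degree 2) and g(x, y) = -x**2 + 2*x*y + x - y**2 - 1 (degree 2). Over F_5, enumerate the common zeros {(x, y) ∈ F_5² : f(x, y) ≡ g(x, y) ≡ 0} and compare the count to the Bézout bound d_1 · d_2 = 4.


Common zeros: {(2, 1), (2, 3)}; count = 2; Bézout bound = 4.

deg(f) = 2, deg(g) = 2, so Bézout bound = 4.
Scan x ∈ F_5. For each x, list the y ∈ F_5 with f(x, y) ≡ 0 and those with g(x, y) ≡ 0 (mod 5); the common zeros in that column are the intersection.
  x = 0: f ≡ 0 at y ∈ {1}; g ≡ 0 at y ∈ {2, 3}; common: ∅.
  x = 1: f ≡ 0 at y ∈ {3}; g ≡ 0 at y ∈ {1}; common: ∅.
  x = 2: f ≡ 0 at y ∈ {0, 1, 2, 3, 4}; g ≡ 0 at y ∈ {1, 3}; common: {1, 3}.
  x = 3: f ≡ 0 at y ∈ {2}; g ≡ 0 at y ∈ ∅; common: ∅.
  x = 4: f ≡ 0 at y ∈ {4}; g ≡ 0 at y ∈ ∅; common: ∅.
Collecting: common zeros = {(2, 1), (2, 3)}, so the count is 2.
Comparison with the Bézout bound: 2 ≤ 4 = deg(f)·deg(g), as expected for curves with no common component (the affine F_5-count falls short of the bound because intersections may lie at infinity, over extension fields, or carry multiplicity).


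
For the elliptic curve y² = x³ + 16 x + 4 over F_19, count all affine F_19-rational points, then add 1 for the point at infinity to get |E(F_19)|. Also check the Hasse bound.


Affine points = {(0, 2), (0, 17), (2, 5), (2, 14), (5, 0), (8, 6), (8, 13), (10, 9), (10, 10), (12, 9), (12, 10), (15, 3), (15, 16), (16, 9), (16, 10), (18, 5), (18, 14)}; affine count = 17; |E(F_19)| = 18.

Discriminant check: Δ ∝ 4a³ + 27b² = 4·16³ + 27·4² = 4·4096 + 27·16 ≡ 1 (mod 19). Nonzero ⇒ E is nonsingular.
For each x ∈ F_19, compute rhs = x³ + 16·x + 4 mod 19, then count y ∈ F_19 with y² ≡ rhs.
  x = 0: rhs = 4, matching y values: 2, 17 (2 points).
  x = 1: rhs = 2, matching y values: none (0 points).
  x = 2: rhs = 6, matching y values: 5, 14 (2 points).
  x = 3: rhs = 3, matching y values: none (0 points).
  x = 4: rhs = 18, matching y values: none (0 points).
  x = 5: rhs = 0, matching y values: 0 (1 points).
  x = 6: rhs = 12, matching y values: none (0 points).
  x = 7: rhs = 3, matching y values: none (0 points).
  x = 8: rhs = 17, matching y values: 6, 13 (2 points).
  x = 9: rhs = 3, matching y values: none (0 points).
  x = 10: rhs = 5, matching y values: 9, 10 (2 points).
  x = 11: rhs = 10, matching y values: none (0 points).
  x = 12: rhs = 5, matching y values: 9, 10 (2 points).
  x = 13: rhs = 15, matching y values: none (0 points).
  x = 14: rhs = 8, matching y values: none (0 points).
  x = 15: rhs = 9, matching y values: 3, 16 (2 points).
  x = 16: rhs = 5, matching y values: 9, 10 (2 points).
  x = 17: rhs = 2, matching y values: none (0 points).
  x = 18: rhs = 6, matching y values: 5, 14 (2 points).
Total affine count: 17.
Full point count |E(F_19)| = 17 + 1 = 18.
Hasse bound: |18 − (19+1)| = |-2| = 2 ≤ 2√19 ≈ 8.7178 ✓.


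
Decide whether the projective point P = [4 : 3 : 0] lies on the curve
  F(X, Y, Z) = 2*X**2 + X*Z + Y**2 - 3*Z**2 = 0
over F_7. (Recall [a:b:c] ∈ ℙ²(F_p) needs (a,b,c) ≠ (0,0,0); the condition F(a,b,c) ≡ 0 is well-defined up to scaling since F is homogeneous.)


F(4,3,0) ≡ 6 (mod 7); P is NOT on the curve.

Evaluate F(4, 3, 0) term-by-term (mod 7).
  2*X**2 ↦ 2·16·1·1 = 32
  X*Z ↦ 1·4·1·0 = 0
  Y**2 ↦ 1·1·9·1 = 9
  -3*Z**2 ↦ -3·1·1·0 = 0
Sum: F(4, 3, 0) = (32) + (0) + (9) + (0) = 41.
Reducing mod 7: 41 ≡ 6 (mod 7).
Since F(a, b, c) ≡ 6 ≠ 0 (mod 7), P does NOT lie on the curve.


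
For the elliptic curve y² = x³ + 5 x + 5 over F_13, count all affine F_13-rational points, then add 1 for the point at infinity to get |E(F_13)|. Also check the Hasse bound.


Affine points = {(2, 6), (2, 7), (5, 5), (5, 8), (6, 2), (6, 11), (9, 5), (9, 8), (11, 0), (12, 5), (12, 8)}; affine count = 11; |E(F_13)| = 12.

Discriminant check: Δ ∝ 4a³ + 27b² = 4·5³ + 27·5² = 4·125 + 27·25 ≡ 5 (mod 13). Nonzero ⇒ E is nonsingular.
For each x ∈ F_13, compute rhs = x³ + 5·x + 5 mod 13, then count y ∈ F_13 with y² ≡ rhs.
  x = 0: rhs = 5, matching y values: none (0 points).
  x = 1: rhs = 11, matching y values: none (0 points).
  x = 2: rhs = 10, matching y values: 6, 7 (2 points).
  x = 3: rhs = 8, matching y values: none (0 points).
  x = 4: rhs = 11, matching y values: none (0 points).
  x = 5: rhs = 12, matching y values: 5, 8 (2 points).
  x = 6: rhs = 4, matching y values: 2, 11 (2 points).
  x = 7: rhs = 6, matching y values: none (0 points).
  x = 8: rhs = 11, matching y values: none (0 points).
  x = 9: rhs = 12, matching y values: 5, 8 (2 points).
  x = 10: rhs = 2, matching y values: none (0 points).
  x = 11: rhs = 0, matching y values: 0 (1 points).
  x = 12: rhs = 12, matching y values: 5, 8 (2 points).
Total affine count: 11.
Full point count |E(F_13)| = 11 + 1 = 12.
Hasse bound: |12 − (13+1)| = |-2| = 2 ≤ 2√13 ≈ 7.2111 ✓.


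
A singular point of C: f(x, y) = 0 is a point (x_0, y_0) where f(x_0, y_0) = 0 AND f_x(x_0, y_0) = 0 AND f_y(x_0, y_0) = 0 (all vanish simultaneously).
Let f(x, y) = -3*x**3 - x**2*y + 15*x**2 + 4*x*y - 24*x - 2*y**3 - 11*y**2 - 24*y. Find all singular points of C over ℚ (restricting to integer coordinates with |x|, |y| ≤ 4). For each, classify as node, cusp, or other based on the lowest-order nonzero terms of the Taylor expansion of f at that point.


Singular points: {(2, -2)}; classification: node.

Compute partial derivatives:
  f_x = -9*x**2 - 2*x*y + 30*x + 4*y - 24.
  f_y = -x**2 + 4*x - 6*y**2 - 22*y - 24.
Scan x_0 ∈ {−4, ..., 4}. For each x_0, f_y(x_0, y) is a polynomial in y; find its integer roots y ∈ {−4, ..., 4}, then test f_x and f at those candidates.
  x = -4: f_y(-4, y) = -6*y**2 - 22*y - 56; no integer root y with |y| ≤ 4.
  x = -3: f_y(-3, y) = -6*y**2 - 22*y - 45; no integer root y with |y| ≤ 4.
  x = -2: f_y(-2, y) = -6*y**2 - 22*y - 36; no integer root y with |y| ≤ 4.
  x = -1: f_y(-1, y) = -6*y**2 - 22*y - 29; no integer root y with |y| ≤ 4.
  x = 0: f_y(0, y) = -6*y**2 - 22*y - 24; no integer root y with |y| ≤ 4.
  x = 1: f_y(1, y) = -6*y**2 - 22*y - 21; no integer root y with |y| ≤ 4.
  x = 2: f_y(2, y) = -6*y**2 - 22*y - 20; vanishes at y ∈ {-2}. (2, -2): f_x = 0, f = 0 — SINGULAR.
  x = 3: f_y(3, y) = -6*y**2 - 22*y - 21; no integer root y with |y| ≤ 4.
  x = 4: f_y(4, y) = -6*y**2 - 22*y - 24; no integer root y with |y| ≤ 4.
Only singular point on the grid: (2, -2).
Classify: substitute x = 2 + u, y = -2 + v and expand: f = -3*u**3 - u**2*v - u**2 - 2*v**3 + v**2.
No constant or linear terms (consistent with a singular point). Quadratic part: -u**2 + v**2. Cubic part: -3*u**3 - u**2*v - 2*v**3.
The quadratic part v**2 - u**2 = (v − u)(v + u) splits into two distinct linear factors, so there are two distinct tangent lines y − -2 = ±(x − 2) — this is a node (ordinary double point).
Classification: node.
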